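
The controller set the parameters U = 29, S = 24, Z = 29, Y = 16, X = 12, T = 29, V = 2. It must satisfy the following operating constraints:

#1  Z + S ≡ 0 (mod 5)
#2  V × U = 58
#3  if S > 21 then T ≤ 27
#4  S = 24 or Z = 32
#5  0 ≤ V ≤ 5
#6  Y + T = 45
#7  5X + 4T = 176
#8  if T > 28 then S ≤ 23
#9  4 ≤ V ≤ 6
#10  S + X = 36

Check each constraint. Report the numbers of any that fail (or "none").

#1 Z + S = 53; 53 mod 5 = 3, not 0 — violated.
#2 V × U = 2 × 29 = 58 — satisfied.
#3 S = 24 > 21, so we need T ≤ 27; but T = 29 > 27 — violated.
#4 S = 24 = 24 (first disjunct) — satisfied.
#5 V = 2 lies in [0, 5] — satisfied.
#6 Y + T = 16 + 29 = 45 — satisfied.
#7 5X + 4T = 5(12) + 4(29) = 176 — satisfied.
#8 T = 29 > 28, so we need S ≤ 23; but S = 24 > 23 — violated.
#9 V = 2 is outside [4, 6] — violated.
#10 S + X = 24 + 12 = 36 — satisfied.

Constraints 1, 3, 8, 9 are violated.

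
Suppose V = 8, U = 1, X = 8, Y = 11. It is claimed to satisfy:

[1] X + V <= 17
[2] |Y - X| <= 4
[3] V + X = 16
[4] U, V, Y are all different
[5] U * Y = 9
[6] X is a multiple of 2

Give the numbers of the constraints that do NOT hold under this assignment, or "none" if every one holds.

The assignment fails constraint 5.

[1] X + V = 8 + 8 = 16; 16 ≤ 17  ✔
[2] |11 - 8| = 3; 3 ≤ 4  ✔
[3] V + X = 8 + 8 = 16  ✔
[4] values 1, 8, 11 are pairwise distinct  ✔
[5] U * Y = 1 * 11 = 11, not 9  ✘
[6] 8 / 2 = 4, so 2 divides 8  ✔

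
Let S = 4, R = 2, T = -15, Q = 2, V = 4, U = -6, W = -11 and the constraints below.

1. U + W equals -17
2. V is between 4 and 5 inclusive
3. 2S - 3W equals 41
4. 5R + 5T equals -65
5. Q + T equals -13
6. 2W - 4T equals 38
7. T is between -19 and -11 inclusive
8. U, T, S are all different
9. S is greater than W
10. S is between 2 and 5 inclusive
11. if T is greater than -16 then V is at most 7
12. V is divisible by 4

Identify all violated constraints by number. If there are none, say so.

Yes — all constraints hold.

1. U + W = -6 + (-11) = -17  OK
2. V = 4 lies in [4, 5]  OK
3. 2S - 3W = 2(4) - 3(-11) = 41  OK
4. 5R + 5T = 5(2) + 5(-15) = -65  OK
5. Q + T = 2 + (-15) = -13  OK
6. 2W - 4T = 2(-11) - 4(-15) = 38  OK
7. T = -15 lies in [-19, -11]  OK
8. values -6, -15, 4 are pairwise distinct  OK
9. S = 4, W = -11; 4 > -11  OK
10. S = 4 lies in [2, 5]  OK
11. T = -15 > -16, so we need V ≤ 7; V = 4 ≤ 7  OK
12. 4 / 4 = 1, so 4 divides 4  OK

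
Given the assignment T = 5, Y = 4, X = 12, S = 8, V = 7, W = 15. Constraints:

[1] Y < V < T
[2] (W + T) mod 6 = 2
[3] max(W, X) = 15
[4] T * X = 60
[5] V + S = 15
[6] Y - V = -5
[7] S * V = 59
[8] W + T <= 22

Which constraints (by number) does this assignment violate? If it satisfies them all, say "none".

[1] values 4, 7, 5; V = 7 is not < T = 5  no
[2] W + T = 20; 20 mod 6 = 2  yes
[3] max(15, 12) = 15  yes
[4] T * X = 5 * 12 = 60  yes
[5] V + S = 7 + 8 = 15  yes
[6] Y - V = 4 - 7 = -3, not -5  no
[7] S * V = 8 * 7 = 56, not 59  no
[8] W + T = 15 + 5 = 20; 20 ≤ 22  yes

Constraints 1, 6, 7 are violated.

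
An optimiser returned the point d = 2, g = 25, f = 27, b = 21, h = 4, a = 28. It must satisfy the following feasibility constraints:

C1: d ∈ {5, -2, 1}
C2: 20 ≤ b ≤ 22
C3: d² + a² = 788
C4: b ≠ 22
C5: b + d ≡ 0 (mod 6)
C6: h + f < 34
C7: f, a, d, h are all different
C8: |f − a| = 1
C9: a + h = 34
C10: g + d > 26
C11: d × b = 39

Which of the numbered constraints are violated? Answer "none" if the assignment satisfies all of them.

C1: d = 2 is not in {5, -2, 1}  ✘
C2: b = 21 lies in [20, 22]  ✔
C3: d² + a² = 2² + 28² = 4 + 784 = 788  ✔
C4: b = 21, and 21 ≠ 22  ✔
C5: b + d = 23; 23 mod 6 = 5, not 0  ✘
C6: h + f = 4 + 27 = 31; 31 < 34  ✔
C7: values 27, 28, 2, 4 are pairwise distinct  ✔
C8: |27 − 28| = 1  ✔
C9: a + h = 28 + 4 = 32, not 34  ✘
C10: g + d = 25 + 2 = 27; 27 > 26  ✔
C11: d × b = 2 × 21 = 42, not 39  ✘

Violated: 1, 5, 9, 11.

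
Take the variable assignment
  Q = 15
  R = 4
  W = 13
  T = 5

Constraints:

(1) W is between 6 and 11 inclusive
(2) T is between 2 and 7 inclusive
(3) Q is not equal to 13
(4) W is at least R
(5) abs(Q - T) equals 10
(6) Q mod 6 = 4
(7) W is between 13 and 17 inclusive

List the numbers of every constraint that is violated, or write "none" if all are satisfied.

Constraints 1 and 6 are violated.

(1) W = 13 is outside [6, 11]  false
(2) T = 5 lies in [2, 7]  true
(3) Q = 15, and 15 ≠ 13  true
(4) W = 13, R = 4; 13 ≥ 4  true
(5) abs(15 - 5) = 10  true
(6) 15 mod 6 = 3, not 4  false
(7) W = 13 lies in [13, 17]  true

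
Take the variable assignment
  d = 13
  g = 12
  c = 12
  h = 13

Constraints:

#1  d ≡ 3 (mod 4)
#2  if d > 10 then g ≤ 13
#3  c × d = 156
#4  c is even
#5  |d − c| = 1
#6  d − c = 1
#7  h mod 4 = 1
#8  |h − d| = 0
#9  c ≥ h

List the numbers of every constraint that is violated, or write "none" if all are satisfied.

#1 13 mod 4 = 1, not 3 — fails.
#2 d = 13 > 10, so we need g ≤ 13; g = 12 ≤ 13 — holds.
#3 c × d = 12 × 13 = 156 — holds.
#4 c = 12 is even — holds.
#5 |13 − 12| = 1 — holds.
#6 d − c = 13 − 12 = 1 — holds.
#7 13 mod 4 = 1 — holds.
#8 |13 − 13| = 0 — holds.
#9 c = 12, h = 13; 12 < 13 (want ≥) — fails.

Constraints 1, 9 are violated.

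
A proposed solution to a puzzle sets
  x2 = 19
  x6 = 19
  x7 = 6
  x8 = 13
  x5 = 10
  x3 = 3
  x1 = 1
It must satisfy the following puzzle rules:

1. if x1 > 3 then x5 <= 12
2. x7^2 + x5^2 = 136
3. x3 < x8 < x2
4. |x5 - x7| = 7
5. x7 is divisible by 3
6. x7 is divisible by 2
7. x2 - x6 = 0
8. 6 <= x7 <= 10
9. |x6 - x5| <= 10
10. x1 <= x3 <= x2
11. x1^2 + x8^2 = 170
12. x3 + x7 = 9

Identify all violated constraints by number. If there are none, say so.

1. x1 = 1, not > 3; antecedent false, conditional vacuously true  ✔
2. x7^2 + x5^2 = 6^2 + 10^2 = 36 + 100 = 136  ✔
3. values 3 < 13 < 19  ✔
4. |10 - 6| = 4, not 7  ✘
5. 6 / 3 = 2, so 3 divides 6  ✔
6. 6 / 2 = 3, so 2 divides 6  ✔
7. x2 - x6 = 19 - 19 = 0  ✔
8. x7 = 6 lies in [6, 10]  ✔
9. |19 - 10| = 9; 9 ≤ 10  ✔
10. values 1 <= 3 <= 19  ✔
11. x1^2 + x8^2 = 1^2 + 13^2 = 1 + 169 = 170  ✔
12. x3 + x7 = 3 + 6 = 9  ✔

No — constraint 4 is not satisfied.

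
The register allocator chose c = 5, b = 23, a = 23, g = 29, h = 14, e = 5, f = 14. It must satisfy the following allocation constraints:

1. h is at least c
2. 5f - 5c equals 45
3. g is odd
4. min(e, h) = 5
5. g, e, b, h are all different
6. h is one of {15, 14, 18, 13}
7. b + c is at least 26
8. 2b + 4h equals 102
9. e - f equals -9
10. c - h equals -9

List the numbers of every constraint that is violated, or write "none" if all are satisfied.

1. h = 14, c = 5; 14 ≥ 5  yes
2. 5f - 5c = 5(14) - 5(5) = 45  yes
3. g = 29 is odd  yes
4. min(5, 14) = 5  yes
5. values 29, 5, 23, 14 are pairwise distinct  yes
6. h = 14 is in {15, 14, 18, 13}  yes
7. b + c = 23 + 5 = 28; 28 ≥ 26  yes
8. 2b + 4h = 2(23) + 4(14) = 102  yes
9. e - f = 5 - 14 = -9  yes
10. c - h = 5 - 14 = -9  yes

Yes — all constraints hold.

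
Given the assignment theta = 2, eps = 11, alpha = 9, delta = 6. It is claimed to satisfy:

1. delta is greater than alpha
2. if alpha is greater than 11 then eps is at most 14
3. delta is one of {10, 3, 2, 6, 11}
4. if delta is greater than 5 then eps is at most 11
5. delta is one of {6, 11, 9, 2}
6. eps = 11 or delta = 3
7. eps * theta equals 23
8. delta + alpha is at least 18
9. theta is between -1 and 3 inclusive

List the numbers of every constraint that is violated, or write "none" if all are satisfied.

Constraints 1, 7, and 8 do not hold.

1. delta = 6, alpha = 9; 6 ≤ 9 (want >) — does not hold.
2. alpha = 9, not > 11; antecedent false, conditional vacuously true — holds.
3. delta = 6 is in {10, 3, 2, 6, 11} — holds.
4. delta = 6 > 5, so we need eps ≤ 11; eps = 11 ≤ 11 — holds.
5. delta = 6 is in {6, 11, 9, 2} — holds.
6. eps = 11 = 11 (first disjunct) — holds.
7. eps * theta = 11 * 2 = 22, not 23 — does not hold.
8. delta + alpha = 6 + 9 = 15; 15 < 18, bound 18 not met — does not hold.
9. theta = 2 lies in [-1, 3] — holds.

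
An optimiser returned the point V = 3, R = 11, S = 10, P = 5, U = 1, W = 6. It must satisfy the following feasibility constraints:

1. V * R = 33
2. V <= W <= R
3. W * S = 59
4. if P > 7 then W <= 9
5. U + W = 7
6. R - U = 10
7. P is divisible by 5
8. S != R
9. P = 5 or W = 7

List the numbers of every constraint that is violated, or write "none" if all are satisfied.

No — constraint 3 is not satisfied.

1. V * R = 3 * 11 = 33 — holds.
2. values 3 <= 6 <= 11 — holds.
3. W * S = 6 * 10 = 60, not 59 — does not hold.
4. P = 5, not > 7; antecedent false, conditional vacuously true — holds.
5. U + W = 1 + 6 = 7 — holds.
6. R - U = 11 - 1 = 10 — holds.
7. 5 / 5 = 1, so 5 divides 5 — holds.
8. S = 10, R = 11; distinct — holds.
9. P = 5 = 5 (first disjunct) — holds.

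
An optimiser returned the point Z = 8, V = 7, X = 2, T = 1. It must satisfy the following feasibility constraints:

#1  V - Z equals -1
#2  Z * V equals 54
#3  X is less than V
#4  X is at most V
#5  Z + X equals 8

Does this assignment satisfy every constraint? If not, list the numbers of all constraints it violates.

No — constraints 2 and 5 are not satisfied.

#1 V - Z = 7 - 8 = -1 — holds.
#2 Z * V = 8 * 7 = 56, not 54 — does not hold.
#3 X = 2, V = 7; 2 < 7 — holds.
#4 X = 2, V = 7; 2 ≤ 7 — holds.
#5 Z + X = 8 + 2 = 10, not 8 — does not hold.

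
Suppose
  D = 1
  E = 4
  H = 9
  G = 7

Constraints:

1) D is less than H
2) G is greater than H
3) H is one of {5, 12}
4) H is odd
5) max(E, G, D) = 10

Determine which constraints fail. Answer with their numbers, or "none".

1) D = 1, H = 9; 1 < 9  true
2) G = 7, H = 9; 7 ≤ 9 (want >)  false
3) H = 9 is not in {5, 12}  false
4) H = 9 is odd  true
5) max(4, 7, 1) = 7, not 10  false

Violated: 2, 3, 5.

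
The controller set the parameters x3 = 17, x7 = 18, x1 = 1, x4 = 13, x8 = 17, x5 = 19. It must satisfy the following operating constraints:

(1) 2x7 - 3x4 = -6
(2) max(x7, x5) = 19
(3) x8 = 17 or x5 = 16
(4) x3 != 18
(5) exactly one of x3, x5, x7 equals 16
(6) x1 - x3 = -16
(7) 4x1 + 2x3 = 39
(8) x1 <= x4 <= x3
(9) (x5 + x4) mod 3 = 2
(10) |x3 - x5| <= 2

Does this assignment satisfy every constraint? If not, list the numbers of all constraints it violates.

(1) 2x7 - 3x4 = 2(18) - 3(13) = -3, not -6  false
(2) max(18, 19) = 19  true
(3) x8 = 17 = 17 (first disjunct)  true
(4) x3 = 17, and 17 ≠ 18  true
(5) x3=17, x5=19, x7=18; 0 of them equal 16, not exactly one  false
(6) x1 - x3 = 1 - 17 = -16  true
(7) 4x1 + 2x3 = 4(1) + 2(17) = 38, not 39  false
(8) values 1 <= 13 <= 17  true
(9) x5 + x4 = 32; 32 mod 3 = 2  true
(10) |17 - 19| = 2; 2 ≤ 2  true

The assignment fails constraints 1, 5, and 7.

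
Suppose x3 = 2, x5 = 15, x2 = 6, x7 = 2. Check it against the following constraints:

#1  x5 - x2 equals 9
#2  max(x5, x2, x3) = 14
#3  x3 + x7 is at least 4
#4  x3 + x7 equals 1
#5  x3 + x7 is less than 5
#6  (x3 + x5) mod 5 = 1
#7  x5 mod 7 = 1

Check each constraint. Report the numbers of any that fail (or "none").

#1 x5 - x2 = 15 - 6 = 9  ✔
#2 max(15, 6, 2) = 15, not 14  ✘
#3 x3 + x7 = 2 + 2 = 4; 4 ≥ 4  ✔
#4 x3 + x7 = 2 + 2 = 4, not 1  ✘
#5 x3 + x7 = 2 + 2 = 4; 4 < 5  ✔
#6 x3 + x5 = 17; 17 mod 5 = 2, not 1  ✘
#7 15 mod 7 = 1  ✔

No — constraints 2, 4, and 6 are not satisfied.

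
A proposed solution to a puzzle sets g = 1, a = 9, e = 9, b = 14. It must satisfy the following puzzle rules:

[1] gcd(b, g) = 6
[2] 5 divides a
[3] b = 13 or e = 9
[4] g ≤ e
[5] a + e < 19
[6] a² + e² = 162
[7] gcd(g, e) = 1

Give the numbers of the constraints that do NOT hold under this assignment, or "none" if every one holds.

The assignment fails constraints 1 and 2.

[1] gcd(14, 1) = 1, not 6  FAIL
[2] 9 = 5×1 + 4, so 5 does not divide 9  FAIL
[3] b = 14 ≠ 13, but e = 9 = 9 (second disjunct)  OK
[4] g = 1, e = 9; 1 ≤ 9  OK
[5] a + e = 9 + 9 = 18; 18 < 19  OK
[6] a² + e² = 9² + 9² = 81 + 81 = 162  OK
[7] gcd(1, 9) = 1  OK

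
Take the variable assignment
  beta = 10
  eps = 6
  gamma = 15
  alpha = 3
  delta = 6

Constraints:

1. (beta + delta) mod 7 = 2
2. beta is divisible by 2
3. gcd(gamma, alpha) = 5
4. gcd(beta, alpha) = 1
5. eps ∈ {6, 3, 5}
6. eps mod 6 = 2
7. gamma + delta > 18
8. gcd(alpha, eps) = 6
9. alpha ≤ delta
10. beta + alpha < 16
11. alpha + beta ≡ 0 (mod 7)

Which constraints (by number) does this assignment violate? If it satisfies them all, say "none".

Constraints 3, 6, 8, and 11 do not hold.

1. beta + delta = 16; 16 mod 7 = 2  OK
2. 10 / 2 = 5, so 2 divides 10  OK
3. gcd(15, 3) = 3, not 5  FAIL
4. gcd(10, 3) = 1  OK
5. eps = 6 is in {6, 3, 5}  OK
6. 6 mod 6 = 0, not 2  FAIL
7. gamma + delta = 15 + 6 = 21; 21 > 18  OK
8. gcd(3, 6) = 3, not 6  FAIL
9. alpha = 3, delta = 6; 3 ≤ 6  OK
10. beta + alpha = 10 + 3 = 13; 13 < 16  OK
11. alpha + beta = 13; 13 mod 7 = 6, not 0  FAIL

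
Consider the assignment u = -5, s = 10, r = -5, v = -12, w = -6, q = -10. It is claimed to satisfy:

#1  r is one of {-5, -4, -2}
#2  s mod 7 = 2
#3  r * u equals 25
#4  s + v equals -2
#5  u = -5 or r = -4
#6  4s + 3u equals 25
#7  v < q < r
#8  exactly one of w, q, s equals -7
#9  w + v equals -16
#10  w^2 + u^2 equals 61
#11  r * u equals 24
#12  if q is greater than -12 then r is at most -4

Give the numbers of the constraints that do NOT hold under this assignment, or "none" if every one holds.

#1 r = -5 is in {-5, -4, -2} — satisfied.
#2 10 mod 7 = 3, not 2 — violated.
#3 r * u = -5 * (-5) = 25 — satisfied.
#4 s + v = 10 + (-12) = -2 — satisfied.
#5 u = -5 = -5 (first disjunct) — satisfied.
#6 4s + 3u = 4(10) + 3(-5) = 25 — satisfied.
#7 values -12 < -10 < -5 — satisfied.
#8 w=-6, q=-10, s=10; 0 of them equal -7, not exactly one — violated.
#9 w + v = -6 + (-12) = -18, not -16 — violated.
#10 w^2 + u^2 = (-6)^2 + (-5)^2 = 36 + 25 = 61 — satisfied.
#11 r * u = -5 * (-5) = 25, not 24 — violated.
#12 q = -10 > -12, so we need r ≤ -4; r = -5 ≤ -4 — satisfied.

No — constraints 2, 8, 9, and 11 are not satisfied.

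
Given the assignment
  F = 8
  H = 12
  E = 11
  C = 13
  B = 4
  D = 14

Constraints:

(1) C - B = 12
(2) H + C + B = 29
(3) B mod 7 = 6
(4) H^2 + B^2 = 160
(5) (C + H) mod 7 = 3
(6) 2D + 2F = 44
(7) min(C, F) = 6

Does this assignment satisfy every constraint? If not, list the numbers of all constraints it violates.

(1) C - B = 13 - 4 = 9, not 12 — does not hold.
(2) H + C + B = 12 + 13 + 4 = 29 — holds.
(3) 4 mod 7 = 4, not 6 — does not hold.
(4) H^2 + B^2 = 12^2 + 4^2 = 144 + 16 = 160 — holds.
(5) C + H = 25; 25 mod 7 = 4, not 3 — does not hold.
(6) 2D + 2F = 2(14) + 2(8) = 44 — holds.
(7) min(13, 8) = 8, not 6 — does not hold.

Constraints 1, 3, 5, and 7 do not hold.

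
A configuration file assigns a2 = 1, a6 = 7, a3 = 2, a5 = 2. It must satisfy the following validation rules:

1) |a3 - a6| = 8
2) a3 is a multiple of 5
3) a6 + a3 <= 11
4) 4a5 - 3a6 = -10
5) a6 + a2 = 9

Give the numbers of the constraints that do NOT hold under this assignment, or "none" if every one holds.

1) |2 - 7| = 5, not 8  false
2) 2 = 5*0 + 2, so 5 does not divide 2  false
3) a6 + a3 = 7 + 2 = 9; 9 ≤ 11  true
4) 4a5 - 3a6 = 4(2) - 3(7) = -13, not -10  false
5) a6 + a2 = 7 + 1 = 8, not 9  false

The assignment fails constraints 1, 2, 4, and 5.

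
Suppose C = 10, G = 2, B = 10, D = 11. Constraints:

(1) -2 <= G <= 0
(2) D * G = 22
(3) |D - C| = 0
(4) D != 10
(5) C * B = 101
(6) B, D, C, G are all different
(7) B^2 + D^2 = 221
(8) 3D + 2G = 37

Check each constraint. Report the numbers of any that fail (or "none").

Violated: 1, 3, 5, 6.

(1) G = 2 is outside [-2, 0] — violated.
(2) D * G = 11 * 2 = 22 — satisfied.
(3) |11 - 10| = 1, not 0 — violated.
(4) D = 11, and 11 ≠ 10 — satisfied.
(5) C * B = 10 * 10 = 100, not 101 — violated.
(6) B = C = 10, not all different — violated.
(7) B^2 + D^2 = 10^2 + 11^2 = 100 + 121 = 221 — satisfied.
(8) 3D + 2G = 3(11) + 2(2) = 37 — satisfied.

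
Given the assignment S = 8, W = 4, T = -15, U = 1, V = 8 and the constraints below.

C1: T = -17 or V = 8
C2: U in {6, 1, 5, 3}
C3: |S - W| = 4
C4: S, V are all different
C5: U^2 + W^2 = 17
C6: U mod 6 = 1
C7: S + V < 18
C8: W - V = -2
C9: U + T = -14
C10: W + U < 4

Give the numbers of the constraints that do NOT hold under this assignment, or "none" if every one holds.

The assignment fails constraints 4, 8, and 10.

C1: T = -15 ≠ -17, but V = 8 = 8 (second disjunct) — holds.
C2: U = 1 is in {6, 1, 5, 3} — holds.
C3: |8 - 4| = 4 — holds.
C4: S = V = 8, not all different — fails.
C5: U^2 + W^2 = 1^2 + 4^2 = 1 + 16 = 17 — holds.
C6: 1 mod 6 = 1 — holds.
C7: S + V = 8 + 8 = 16; 16 < 18 — holds.
C8: W - V = 4 - 8 = -4, not -2 — fails.
C9: U + T = 1 + (-15) = -14 — holds.
C10: W + U = 4 + 1 = 5; 5 ≥ 4, bound 4 not met — fails.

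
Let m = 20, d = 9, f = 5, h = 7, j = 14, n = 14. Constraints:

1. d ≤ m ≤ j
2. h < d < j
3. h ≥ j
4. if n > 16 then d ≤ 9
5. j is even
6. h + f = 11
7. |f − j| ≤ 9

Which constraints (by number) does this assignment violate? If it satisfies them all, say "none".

1. values 9, 20, 14; m = 20 is not ≤ j = 14  no
2. values 7 < 9 < 14  yes
3. h = 7, j = 14; 7 < 14 (want ≥)  no
4. n = 14, not > 16; antecedent false, conditional vacuously true  yes
5. j = 14 is even  yes
6. h + f = 7 + 5 = 12, not 11  no
7. |5 − 14| = 9; 9 ≤ 9  yes

No — constraints 1, 3, 6 are not satisfied.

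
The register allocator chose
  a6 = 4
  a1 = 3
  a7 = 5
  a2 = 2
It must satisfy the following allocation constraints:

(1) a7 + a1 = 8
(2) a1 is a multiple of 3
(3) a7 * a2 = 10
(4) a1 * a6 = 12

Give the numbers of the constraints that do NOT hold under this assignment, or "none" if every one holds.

(1) a7 + a1 = 5 + 3 = 8  ✓
(2) 3 / 3 = 1, so 3 divides 3  ✓
(3) a7 * a2 = 5 * 2 = 10  ✓
(4) a1 * a6 = 3 * 4 = 12  ✓

No violations.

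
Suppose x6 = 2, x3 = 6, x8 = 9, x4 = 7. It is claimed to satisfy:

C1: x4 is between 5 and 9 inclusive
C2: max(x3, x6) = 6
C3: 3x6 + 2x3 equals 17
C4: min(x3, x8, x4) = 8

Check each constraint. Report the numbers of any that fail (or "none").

Violated: 3, 4.

C1: x4 = 7 lies in [5, 9] — holds.
C2: max(6, 2) = 6 — holds.
C3: 3x6 + 2x3 = 3(2) + 2(6) = 18, not 17 — fails.
C4: min(6, 9, 7) = 6, not 8 — fails.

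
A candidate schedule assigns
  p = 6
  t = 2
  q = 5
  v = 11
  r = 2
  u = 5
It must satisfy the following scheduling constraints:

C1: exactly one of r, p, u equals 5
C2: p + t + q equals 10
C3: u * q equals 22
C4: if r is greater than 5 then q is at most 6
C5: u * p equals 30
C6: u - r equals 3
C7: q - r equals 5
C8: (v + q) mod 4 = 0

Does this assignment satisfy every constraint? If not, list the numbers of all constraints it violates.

C1: r=2, p=6, u=5; 1 of them equals 5  ✓
C2: p + t + q = 6 + 2 + 5 = 13, not 10  ✗
C3: u * q = 5 * 5 = 25, not 22  ✗
C4: r = 2, not > 5; antecedent false, conditional vacuously true  ✓
C5: u * p = 5 * 6 = 30  ✓
C6: u - r = 5 - 2 = 3  ✓
C7: q - r = 5 - 2 = 3, not 5  ✗
C8: v + q = 16; 16 mod 4 = 0  ✓

Constraints 2, 3, and 7 do not hold.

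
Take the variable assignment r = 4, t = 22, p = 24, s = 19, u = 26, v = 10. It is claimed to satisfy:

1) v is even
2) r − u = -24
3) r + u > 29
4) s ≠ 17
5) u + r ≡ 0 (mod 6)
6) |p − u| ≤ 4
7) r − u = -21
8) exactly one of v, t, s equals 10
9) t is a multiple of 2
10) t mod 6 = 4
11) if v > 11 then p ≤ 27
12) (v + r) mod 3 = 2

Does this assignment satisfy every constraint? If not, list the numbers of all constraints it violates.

The assignment fails constraints 2 and 7.

1) v = 10 is even  yes
2) r − u = 4 − 26 = -22, not -24  no
3) r + u = 4 + 26 = 30; 30 > 29  yes
4) s = 19, and 19 ≠ 17  yes
5) u + r = 30; 30 mod 6 = 0  yes
6) |24 − 26| = 2; 2 ≤ 4  yes
7) r − u = 4 − 26 = -22, not -21  no
8) v=10, t=22, s=19; 1 of them equals 10  yes
9) 22 / 2 = 11, so 2 divides 22  yes
10) 22 mod 6 = 4  yes
11) v = 10, not > 11; antecedent false, conditional vacuously true  yes
12) v + r = 14; 14 mod 3 = 2  yes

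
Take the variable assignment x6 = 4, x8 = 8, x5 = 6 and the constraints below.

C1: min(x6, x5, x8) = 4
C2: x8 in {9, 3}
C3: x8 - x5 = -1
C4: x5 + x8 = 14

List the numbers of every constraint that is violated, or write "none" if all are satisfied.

Violated: 2 and 3.

C1: min(4, 6, 8) = 4  holds
C2: x8 = 8 is not in {9, 3}  fails
C3: x8 - x5 = 8 - 6 = 2, not -1  fails
C4: x5 + x8 = 6 + 8 = 14  holds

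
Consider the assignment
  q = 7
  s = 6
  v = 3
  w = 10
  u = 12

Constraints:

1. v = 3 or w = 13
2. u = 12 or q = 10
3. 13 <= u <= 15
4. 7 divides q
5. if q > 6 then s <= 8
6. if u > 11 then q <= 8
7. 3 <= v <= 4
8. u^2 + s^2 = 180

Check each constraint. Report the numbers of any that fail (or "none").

1. v = 3 = 3 (first disjunct) — holds.
2. u = 12 = 12 (first disjunct) — holds.
3. u = 12 is outside [13, 15] — does not hold.
4. 7 / 7 = 1, so 7 divides 7 — holds.
5. q = 7 > 6, so we need s ≤ 8; s = 6 ≤ 8 — holds.
6. u = 12 > 11, so we need q ≤ 8; q = 7 ≤ 8 — holds.
7. v = 3 lies in [3, 4] — holds.
8. u^2 + s^2 = 12^2 + 6^2 = 144 + 36 = 180 — holds.

No — constraint 3 is not satisfied.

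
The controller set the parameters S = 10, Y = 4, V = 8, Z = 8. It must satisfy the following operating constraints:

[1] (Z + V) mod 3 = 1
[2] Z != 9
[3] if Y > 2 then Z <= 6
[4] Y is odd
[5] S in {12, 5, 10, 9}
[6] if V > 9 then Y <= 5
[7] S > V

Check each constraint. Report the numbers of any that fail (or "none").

No — constraints 3, 4 are not satisfied.

[1] Z + V = 16; 16 mod 3 = 1  ✔
[2] Z = 8, and 8 ≠ 9  ✔
[3] Y = 4 > 2, so we need Z ≤ 6; but Z = 8 > 6  ✘
[4] Y = 4 is even  ✘
[5] S = 10 is in {12, 5, 10, 9}  ✔
[6] V = 8, not > 9; antecedent false, conditional vacuously true  ✔
[7] S = 10, V = 8; 10 > 8  ✔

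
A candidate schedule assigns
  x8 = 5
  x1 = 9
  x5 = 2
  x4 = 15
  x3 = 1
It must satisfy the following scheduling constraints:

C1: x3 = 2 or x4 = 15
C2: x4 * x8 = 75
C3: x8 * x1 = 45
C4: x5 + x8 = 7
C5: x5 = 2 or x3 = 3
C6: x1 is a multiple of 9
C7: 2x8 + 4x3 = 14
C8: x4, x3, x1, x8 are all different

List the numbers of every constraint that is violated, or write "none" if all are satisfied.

C1: x3 = 1 ≠ 2, but x4 = 15 = 15 (second disjunct)  true
C2: x4 * x8 = 15 * 5 = 75  true
C3: x8 * x1 = 5 * 9 = 45  true
C4: x5 + x8 = 2 + 5 = 7  true
C5: x5 = 2 = 2 (first disjunct)  true
C6: 9 / 9 = 1, so 9 divides 9  true
C7: 2x8 + 4x3 = 2(5) + 4(1) = 14  true
C8: values 15, 1, 9, 5 are pairwise distinct  true

No violations.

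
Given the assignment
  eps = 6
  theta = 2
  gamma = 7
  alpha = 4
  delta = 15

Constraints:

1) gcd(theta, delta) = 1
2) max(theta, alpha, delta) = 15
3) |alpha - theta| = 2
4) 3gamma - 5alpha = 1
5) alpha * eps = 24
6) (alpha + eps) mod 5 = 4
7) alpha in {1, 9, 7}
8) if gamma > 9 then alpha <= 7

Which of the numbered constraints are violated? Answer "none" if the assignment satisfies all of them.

1) gcd(2, 15) = 1 — holds.
2) max(2, 4, 15) = 15 — holds.
3) |4 - 2| = 2 — holds.
4) 3gamma - 5alpha = 3(7) - 5(4) = 1 — holds.
5) alpha * eps = 4 * 6 = 24 — holds.
6) alpha + eps = 10; 10 mod 5 = 0, not 4 — fails.
7) alpha = 4 is not in {1, 9, 7} — fails.
8) gamma = 7, not > 9; antecedent false, conditional vacuously true — holds.

Constraints 6 and 7 are violated.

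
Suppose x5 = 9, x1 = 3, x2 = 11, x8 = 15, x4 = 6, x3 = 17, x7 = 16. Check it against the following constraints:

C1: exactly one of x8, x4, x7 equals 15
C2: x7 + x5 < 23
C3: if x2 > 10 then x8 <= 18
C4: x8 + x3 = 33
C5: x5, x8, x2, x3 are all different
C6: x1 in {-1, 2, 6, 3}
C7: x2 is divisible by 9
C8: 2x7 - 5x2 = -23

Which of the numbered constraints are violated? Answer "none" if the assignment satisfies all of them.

Constraints 2, 4, 7 do not hold.

C1: x8=15, x4=6, x7=16; 1 of them equals 15 — holds.
C2: x7 + x5 = 16 + 9 = 25; 25 ≥ 23, bound 23 not met — does not hold.
C3: x2 = 11 > 10, so we need x8 ≤ 18; x8 = 15 ≤ 18 — holds.
C4: x8 + x3 = 15 + 17 = 32, not 33 — does not hold.
C5: values 9, 15, 11, 17 are pairwise distinct — holds.
C6: x1 = 3 is in {-1, 2, 6, 3} — holds.
C7: 11 = 9*1 + 2, so 9 does not divide 11 — does not hold.
C8: 2x7 - 5x2 = 2(16) - 5(11) = -23 — holds.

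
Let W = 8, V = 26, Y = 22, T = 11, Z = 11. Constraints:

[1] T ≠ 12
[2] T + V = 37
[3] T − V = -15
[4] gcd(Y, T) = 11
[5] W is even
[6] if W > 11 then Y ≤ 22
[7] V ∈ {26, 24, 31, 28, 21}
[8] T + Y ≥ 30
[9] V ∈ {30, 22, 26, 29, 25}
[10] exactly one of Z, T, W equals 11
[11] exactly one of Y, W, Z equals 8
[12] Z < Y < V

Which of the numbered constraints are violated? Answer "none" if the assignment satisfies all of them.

Constraint 10 is violated.

[1] T = 11, and 11 ≠ 12  yes
[2] T + V = 11 + 26 = 37  yes
[3] T − V = 11 − 26 = -15  yes
[4] gcd(22, 11) = 11  yes
[5] W = 8 is even  yes
[6] W = 8, not > 11; antecedent false, conditional vacuously true  yes
[7] V = 26 is in {26, 24, 31, 28, 21}  yes
[8] T + Y = 11 + 22 = 33; 33 ≥ 30  yes
[9] V = 26 is in {30, 22, 26, 29, 25}  yes
[10] Z=11, T=11, W=8; 2 of them equal 11, not exactly one  no
[11] Y=22, W=8, Z=11; 1 of them equals 8  yes
[12] values 11 < 22 < 26  yes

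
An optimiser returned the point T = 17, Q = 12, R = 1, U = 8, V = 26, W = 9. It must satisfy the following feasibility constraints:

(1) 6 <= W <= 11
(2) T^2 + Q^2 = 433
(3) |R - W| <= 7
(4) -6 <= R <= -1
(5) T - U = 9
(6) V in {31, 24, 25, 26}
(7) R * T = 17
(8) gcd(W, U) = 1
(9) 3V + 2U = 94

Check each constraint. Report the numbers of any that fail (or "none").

Constraints 3 and 4 are violated.

(1) W = 9 lies in [6, 11] — holds.
(2) T^2 + Q^2 = 17^2 + 12^2 = 289 + 144 = 433 — holds.
(3) |1 - 9| = 8; 8 > 7, exceeds bound 7 — does not hold.
(4) R = 1 is outside [-6, -1] — does not hold.
(5) T - U = 17 - 8 = 9 — holds.
(6) V = 26 is in {31, 24, 25, 26} — holds.
(7) R * T = 1 * 17 = 17 — holds.
(8) gcd(9, 8) = 1 — holds.
(9) 3V + 2U = 3(26) + 2(8) = 94 — holds.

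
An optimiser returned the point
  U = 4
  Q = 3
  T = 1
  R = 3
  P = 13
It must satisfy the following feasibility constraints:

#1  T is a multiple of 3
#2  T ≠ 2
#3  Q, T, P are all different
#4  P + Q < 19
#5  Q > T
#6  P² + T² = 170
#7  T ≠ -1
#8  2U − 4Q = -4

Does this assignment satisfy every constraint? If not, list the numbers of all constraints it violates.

#1 1 = 3×0 + 1, so 3 does not divide 1  FAIL
#2 T = 1, and 1 ≠ 2  OK
#3 values 3, 1, 13 are pairwise distinct  OK
#4 P + Q = 13 + 3 = 16; 16 < 19  OK
#5 Q = 3, T = 1; 3 > 1  OK
#6 P² + T² = 13² + 1² = 169 + 1 = 170  OK
#7 T = 1, and 1 ≠ -1  OK
#8 2U − 4Q = 2(4) − 4(3) = -4  OK

Constraint 1 does not hold.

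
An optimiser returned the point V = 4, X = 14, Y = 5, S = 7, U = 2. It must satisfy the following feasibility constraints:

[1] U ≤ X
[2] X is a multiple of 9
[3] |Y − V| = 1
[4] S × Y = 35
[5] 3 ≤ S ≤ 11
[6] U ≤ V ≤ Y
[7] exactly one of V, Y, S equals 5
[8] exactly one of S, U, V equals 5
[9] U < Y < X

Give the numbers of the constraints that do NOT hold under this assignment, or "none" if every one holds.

No — constraints 2, 8 are not satisfied.

[1] U = 2, X = 14; 2 ≤ 14  yes
[2] 14 = 9×1 + 5, so 9 does not divide 14  no
[3] |5 − 4| = 1  yes
[4] S × Y = 7 × 5 = 35  yes
[5] S = 7 lies in [3, 11]  yes
[6] values 2 ≤ 4 ≤ 5  yes
[7] V=4, Y=5, S=7; 1 of them equals 5  yes
[8] S=7, U=2, V=4; 0 of them equal 5, not exactly one  no
[9] values 2 < 5 < 14  yes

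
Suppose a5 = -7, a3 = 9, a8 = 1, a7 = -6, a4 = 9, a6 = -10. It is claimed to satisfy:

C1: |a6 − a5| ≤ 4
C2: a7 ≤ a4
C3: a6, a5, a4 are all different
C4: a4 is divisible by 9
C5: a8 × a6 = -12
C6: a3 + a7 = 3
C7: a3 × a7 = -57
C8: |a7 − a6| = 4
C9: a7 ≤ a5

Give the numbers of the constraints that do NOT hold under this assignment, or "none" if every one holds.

Constraints 5, 7, 9 are violated.

C1: |-10 − (-7)| = 3; 3 ≤ 4 — holds.
C2: a7 = -6, a4 = 9; -6 ≤ 9 — holds.
C3: values -10, -7, 9 are pairwise distinct — holds.
C4: 9 / 9 = 1, so 9 divides 9 — holds.
C5: a8 × a6 = 1 × (-10) = -10, not -12 — does not hold.
C6: a3 + a7 = 9 + (-6) = 3 — holds.
C7: a3 × a7 = 9 × (-6) = -54, not -57 — does not hold.
C8: |-6 − (-10)| = 4 — holds.
C9: a7 = -6, a5 = -7; -6 > -7 (want ≤) — does not hold.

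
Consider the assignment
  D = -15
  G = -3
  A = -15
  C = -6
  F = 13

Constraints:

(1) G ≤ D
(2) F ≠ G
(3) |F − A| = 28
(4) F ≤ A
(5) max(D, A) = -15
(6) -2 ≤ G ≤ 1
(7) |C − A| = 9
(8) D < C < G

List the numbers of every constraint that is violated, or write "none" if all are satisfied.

(1) G = -3, D = -15; -3 > -15 (want ≤) — does not hold.
(2) F = 13, G = -3; distinct — holds.
(3) |13 − (-15)| = 28 — holds.
(4) F = 13, A = -15; 13 > -15 (want ≤) — does not hold.
(5) max(-15, -15) = -15 — holds.
(6) G = -3 is outside [-2, 1] — does not hold.
(7) |-6 − (-15)| = 9 — holds.
(8) values -15 < -6 < -3 — holds.

The assignment fails constraints 1, 4, and 6.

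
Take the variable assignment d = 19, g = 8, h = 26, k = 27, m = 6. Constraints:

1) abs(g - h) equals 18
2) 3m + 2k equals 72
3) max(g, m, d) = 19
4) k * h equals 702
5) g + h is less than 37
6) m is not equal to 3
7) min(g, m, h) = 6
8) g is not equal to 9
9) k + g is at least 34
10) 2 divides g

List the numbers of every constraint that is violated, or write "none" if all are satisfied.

The assignment satisfies every constraint.

1) abs(8 - 26) = 18  OK
2) 3m + 2k = 3(6) + 2(27) = 72  OK
3) max(8, 6, 19) = 19  OK
4) k * h = 27 * 26 = 702  OK
5) g + h = 8 + 26 = 34; 34 < 37  OK
6) m = 6, and 6 ≠ 3  OK
7) min(8, 6, 26) = 6  OK
8) g = 8, and 8 ≠ 9  OK
9) k + g = 27 + 8 = 35; 35 ≥ 34  OK
10) 8 / 2 = 4, so 2 divides 8  OK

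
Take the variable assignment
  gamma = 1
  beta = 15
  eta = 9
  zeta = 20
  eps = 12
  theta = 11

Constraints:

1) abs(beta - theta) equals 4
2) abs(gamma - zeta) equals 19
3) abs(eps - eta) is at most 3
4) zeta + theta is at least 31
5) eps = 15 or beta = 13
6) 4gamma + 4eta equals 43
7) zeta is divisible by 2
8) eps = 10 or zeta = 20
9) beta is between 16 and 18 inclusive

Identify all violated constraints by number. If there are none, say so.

1) abs(15 - 11) = 4  holds
2) abs(1 - 20) = 19  holds
3) abs(12 - 9) = 3; 3 ≤ 3  holds
4) zeta + theta = 20 + 11 = 31; 31 ≥ 31  holds
5) eps = 12 ≠ 15 and beta = 15 ≠ 13; both disjuncts false  fails
6) 4gamma + 4eta = 4(1) + 4(9) = 40, not 43  fails
7) 20 / 2 = 10, so 2 divides 20  holds
8) eps = 12 ≠ 10, but zeta = 20 = 20 (second disjunct)  holds
9) beta = 15 is outside [16, 18]  fails

Violated: 5, 6, 9.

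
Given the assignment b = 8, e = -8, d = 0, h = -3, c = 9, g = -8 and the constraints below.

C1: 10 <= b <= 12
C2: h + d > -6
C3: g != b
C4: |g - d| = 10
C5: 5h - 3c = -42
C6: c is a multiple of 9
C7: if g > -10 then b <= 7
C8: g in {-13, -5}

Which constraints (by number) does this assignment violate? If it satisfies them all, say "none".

C1: b = 8 is outside [10, 12]  fails
C2: h + d = -3 + 0 = -3; -3 > -6  holds
C3: g = -8, b = 8; distinct  holds
C4: |-8 - 0| = 8, not 10  fails
C5: 5h - 3c = 5(-3) - 3(9) = -42  holds
C6: 9 / 9 = 1, so 9 divides 9  holds
C7: g = -8 > -10, so we need b ≤ 7; but b = 8 > 7  fails
C8: g = -8 is not in {-13, -5}  fails

Constraints 1, 4, 7, 8 are violated.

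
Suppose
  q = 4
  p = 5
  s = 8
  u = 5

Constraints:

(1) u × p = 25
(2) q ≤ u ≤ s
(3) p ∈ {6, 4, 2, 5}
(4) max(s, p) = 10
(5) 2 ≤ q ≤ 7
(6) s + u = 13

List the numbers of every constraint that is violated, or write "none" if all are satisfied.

(1) u × p = 5 × 5 = 25  ✓
(2) values 4 ≤ 5 ≤ 8  ✓
(3) p = 5 is in {6, 4, 2, 5}  ✓
(4) max(8, 5) = 8, not 10  ✗
(5) q = 4 lies in [2, 7]  ✓
(6) s + u = 8 + 5 = 13  ✓

Constraint 4 does not hold.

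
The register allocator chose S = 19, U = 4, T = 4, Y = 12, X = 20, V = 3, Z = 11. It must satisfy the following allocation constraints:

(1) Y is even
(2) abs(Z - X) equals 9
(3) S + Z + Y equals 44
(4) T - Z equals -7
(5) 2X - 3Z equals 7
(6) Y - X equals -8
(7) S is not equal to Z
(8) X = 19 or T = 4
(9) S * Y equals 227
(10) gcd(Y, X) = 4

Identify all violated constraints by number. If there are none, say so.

(1) Y = 12 is even — holds.
(2) abs(11 - 20) = 9 — holds.
(3) S + Z + Y = 19 + 11 + 12 = 42, not 44 — does not hold.
(4) T - Z = 4 - 11 = -7 — holds.
(5) 2X - 3Z = 2(20) - 3(11) = 7 — holds.
(6) Y - X = 12 - 20 = -8 — holds.
(7) S = 19, Z = 11; distinct — holds.
(8) X = 20 ≠ 19, but T = 4 = 4 (second disjunct) — holds.
(9) S * Y = 19 * 12 = 228, not 227 — does not hold.
(10) gcd(12, 20) = 4 — holds.

No — constraints 3, 9 are not satisfied.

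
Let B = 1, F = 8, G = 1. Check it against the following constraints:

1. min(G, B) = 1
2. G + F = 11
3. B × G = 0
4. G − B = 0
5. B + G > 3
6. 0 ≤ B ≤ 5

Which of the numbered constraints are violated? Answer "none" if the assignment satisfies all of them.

No — constraints 2, 3, and 5 are not satisfied.

1. min(1, 1) = 1  ✔
2. G + F = 1 + 8 = 9, not 11  ✘
3. B × G = 1 × 1 = 1, not 0  ✘
4. G − B = 1 − 1 = 0  ✔
5. B + G = 1 + 1 = 2; 2 ≤ 3, bound 3 not met  ✘
6. B = 1 lies in [0, 5]  ✔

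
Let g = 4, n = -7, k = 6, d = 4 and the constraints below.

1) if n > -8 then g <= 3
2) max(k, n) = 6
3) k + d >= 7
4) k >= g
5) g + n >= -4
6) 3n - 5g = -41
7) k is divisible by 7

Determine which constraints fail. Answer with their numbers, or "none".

Constraints 1, 7 do not hold.

1) n = -7 > -8, so we need g ≤ 3; but g = 4 > 3  ✗
2) max(6, -7) = 6  ✓
3) k + d = 6 + 4 = 10; 10 ≥ 7  ✓
4) k = 6, g = 4; 6 ≥ 4  ✓
5) g + n = 4 + (-7) = -3; -3 ≥ -4  ✓
6) 3n - 5g = 3(-7) - 5(4) = -41  ✓
7) 6 = 7*0 + 6, so 7 does not divide 6  ✗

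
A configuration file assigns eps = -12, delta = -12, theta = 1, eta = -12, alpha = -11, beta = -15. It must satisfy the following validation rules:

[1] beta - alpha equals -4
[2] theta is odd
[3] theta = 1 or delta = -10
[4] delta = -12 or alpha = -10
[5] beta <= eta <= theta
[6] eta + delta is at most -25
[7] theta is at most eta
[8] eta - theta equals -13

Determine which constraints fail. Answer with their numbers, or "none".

Constraints 6 and 7 are violated.

[1] beta - alpha = -15 - (-11) = -4 — satisfied.
[2] theta = 1 is odd — satisfied.
[3] theta = 1 = 1 (first disjunct) — satisfied.
[4] delta = -12 = -12 (first disjunct) — satisfied.
[5] values -15 <= -12 <= 1 — satisfied.
[6] eta + delta = -12 + (-12) = -24; -24 > -25, bound -25 not met — violated.
[7] theta = 1, eta = -12; 1 > -12 (want ≤) — violated.
[8] eta - theta = -12 - 1 = -13 — satisfied.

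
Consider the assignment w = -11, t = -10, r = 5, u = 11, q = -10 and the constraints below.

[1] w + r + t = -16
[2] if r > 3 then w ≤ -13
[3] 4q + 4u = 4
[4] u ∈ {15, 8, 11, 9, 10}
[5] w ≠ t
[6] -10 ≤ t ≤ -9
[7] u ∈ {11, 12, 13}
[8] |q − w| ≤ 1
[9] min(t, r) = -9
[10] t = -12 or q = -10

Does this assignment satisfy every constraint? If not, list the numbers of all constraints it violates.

[1] w + r + t = -11 + 5 + (-10) = -16  OK
[2] r = 5 > 3, so we need w ≤ -13; but w = -11 > -13  FAIL
[3] 4q + 4u = 4(-10) + 4(11) = 4  OK
[4] u = 11 is in {15, 8, 11, 9, 10}  OK
[5] w = -11, t = -10; distinct  OK
[6] t = -10 lies in [-10, -9]  OK
[7] u = 11 is in {11, 12, 13}  OK
[8] |-10 − (-11)| = 1; 1 ≤ 1  OK
[9] min(-10, 5) = -10, not -9  FAIL
[10] t = -10 ≠ -12, but q = -10 = -10 (second disjunct)  OK

The assignment fails constraints 2 and 9.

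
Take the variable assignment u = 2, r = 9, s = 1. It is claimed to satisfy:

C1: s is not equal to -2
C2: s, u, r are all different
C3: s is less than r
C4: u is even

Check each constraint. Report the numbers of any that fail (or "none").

None — every constraint holds.

C1: s = 1, and 1 ≠ -2  ✓
C2: values 1, 2, 9 are pairwise distinct  ✓
C3: s = 1, r = 9; 1 < 9  ✓
C4: u = 2 is even  ✓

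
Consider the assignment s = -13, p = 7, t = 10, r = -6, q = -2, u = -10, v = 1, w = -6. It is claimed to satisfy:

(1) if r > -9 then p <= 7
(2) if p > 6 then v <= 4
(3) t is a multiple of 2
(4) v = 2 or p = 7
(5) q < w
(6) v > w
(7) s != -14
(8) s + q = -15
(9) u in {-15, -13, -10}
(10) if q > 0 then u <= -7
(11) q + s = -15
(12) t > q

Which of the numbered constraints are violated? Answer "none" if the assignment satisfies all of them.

(1) r = -6 > -9, so we need p ≤ 7; p = 7 ≤ 7  true
(2) p = 7 > 6, so we need v ≤ 4; v = 1 ≤ 4  true
(3) 10 / 2 = 5, so 2 divides 10  true
(4) v = 1 ≠ 2, but p = 7 = 7 (second disjunct)  true
(5) q = -2, w = -6; -2 ≥ -6 (want <)  false
(6) v = 1, w = -6; 1 > -6  true
(7) s = -13, and -13 ≠ -14  true
(8) s + q = -13 + (-2) = -15  true
(9) u = -10 is in {-15, -13, -10}  true
(10) q = -2, not > 0; antecedent false, conditional vacuously true  true
(11) q + s = -2 + (-13) = -15  true
(12) t = 10, q = -2; 10 > -2  true

The assignment fails constraint 5.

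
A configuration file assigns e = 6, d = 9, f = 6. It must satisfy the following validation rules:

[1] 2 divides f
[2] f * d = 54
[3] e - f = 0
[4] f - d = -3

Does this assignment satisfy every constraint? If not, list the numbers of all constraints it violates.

[1] 6 / 2 = 3, so 2 divides 6  holds
[2] f * d = 6 * 9 = 54  holds
[3] e - f = 6 - 6 = 0  holds
[4] f - d = 6 - 9 = -3  holds

The assignment satisfies every constraint.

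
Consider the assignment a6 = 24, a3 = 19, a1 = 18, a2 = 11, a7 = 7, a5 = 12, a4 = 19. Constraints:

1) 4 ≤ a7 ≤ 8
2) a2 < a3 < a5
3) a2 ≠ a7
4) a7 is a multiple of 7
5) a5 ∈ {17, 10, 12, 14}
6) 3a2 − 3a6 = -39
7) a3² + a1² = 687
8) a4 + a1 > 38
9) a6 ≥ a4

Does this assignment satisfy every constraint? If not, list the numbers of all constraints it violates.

1) a7 = 7 lies in [4, 8]  ✔
2) values 11, 19, 12; a3 = 19 is not < a5 = 12  ✘
3) a2 = 11, a7 = 7; distinct  ✔
4) 7 / 7 = 1, so 7 divides 7  ✔
5) a5 = 12 is in {17, 10, 12, 14}  ✔
6) 3a2 − 3a6 = 3(11) − 3(24) = -39  ✔
7) a3² + a1² = 19² + 18² = 361 + 324 = 685, not 687  ✘
8) a4 + a1 = 19 + 18 = 37; 37 ≤ 38, bound 38 not met  ✘
9) a6 = 24, a4 = 19; 24 ≥ 19  ✔

Constraints 2, 7, and 8 are violated.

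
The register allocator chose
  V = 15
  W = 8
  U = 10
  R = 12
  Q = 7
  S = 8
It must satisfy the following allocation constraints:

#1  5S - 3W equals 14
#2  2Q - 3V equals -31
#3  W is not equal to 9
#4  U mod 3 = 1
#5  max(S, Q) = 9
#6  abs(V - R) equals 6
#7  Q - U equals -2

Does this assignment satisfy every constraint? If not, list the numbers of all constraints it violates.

#1 5S - 3W = 5(8) - 3(8) = 16, not 14  ✗
#2 2Q - 3V = 2(7) - 3(15) = -31  ✓
#3 W = 8, and 8 ≠ 9  ✓
#4 10 mod 3 = 1  ✓
#5 max(8, 7) = 8, not 9  ✗
#6 abs(15 - 12) = 3, not 6  ✗
#7 Q - U = 7 - 10 = -3, not -2  ✗

Constraints 1, 5, 6, 7 do not hold.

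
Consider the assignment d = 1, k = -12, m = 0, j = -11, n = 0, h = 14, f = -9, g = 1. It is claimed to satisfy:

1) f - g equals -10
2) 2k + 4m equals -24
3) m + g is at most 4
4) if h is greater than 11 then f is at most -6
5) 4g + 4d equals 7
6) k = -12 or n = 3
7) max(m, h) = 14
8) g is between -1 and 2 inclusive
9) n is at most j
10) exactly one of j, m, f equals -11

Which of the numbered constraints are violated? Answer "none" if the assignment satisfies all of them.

1) f - g = -9 - 1 = -10 — OK.
2) 2k + 4m = 2(-12) + 4(0) = -24 — OK.
3) m + g = 0 + 1 = 1; 1 ≤ 4 — OK.
4) h = 14 > 11, so we need f ≤ -6; f = -9 ≤ -6 — OK.
5) 4g + 4d = 4(1) + 4(1) = 8, not 7 — violated.
6) k = -12 = -12 (first disjunct) — OK.
7) max(0, 14) = 14 — OK.
8) g = 1 lies in [-1, 2] — OK.
9) n = 0, j = -11; 0 > -11 (want ≤) — violated.
10) j=-11, m=0, f=-9; 1 of them equals -11 — OK.

The assignment fails constraints 5 and 9.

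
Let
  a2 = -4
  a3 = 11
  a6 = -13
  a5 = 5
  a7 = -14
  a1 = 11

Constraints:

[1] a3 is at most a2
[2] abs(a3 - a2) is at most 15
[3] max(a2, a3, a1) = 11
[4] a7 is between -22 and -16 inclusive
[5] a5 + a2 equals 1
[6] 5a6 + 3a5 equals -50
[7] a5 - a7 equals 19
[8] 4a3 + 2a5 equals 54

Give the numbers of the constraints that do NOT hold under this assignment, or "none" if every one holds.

[1] a3 = 11, a2 = -4; 11 > -4 (want ≤) — violated.
[2] abs(11 - (-4)) = 15; 15 ≤ 15 — satisfied.
[3] max(-4, 11, 11) = 11 — satisfied.
[4] a7 = -14 is outside [-22, -16] — violated.
[5] a5 + a2 = 5 + (-4) = 1 — satisfied.
[6] 5a6 + 3a5 = 5(-13) + 3(5) = -50 — satisfied.
[7] a5 - a7 = 5 - (-14) = 19 — satisfied.
[8] 4a3 + 2a5 = 4(11) + 2(5) = 54 — satisfied.

No — constraints 1, 4 are not satisfied.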